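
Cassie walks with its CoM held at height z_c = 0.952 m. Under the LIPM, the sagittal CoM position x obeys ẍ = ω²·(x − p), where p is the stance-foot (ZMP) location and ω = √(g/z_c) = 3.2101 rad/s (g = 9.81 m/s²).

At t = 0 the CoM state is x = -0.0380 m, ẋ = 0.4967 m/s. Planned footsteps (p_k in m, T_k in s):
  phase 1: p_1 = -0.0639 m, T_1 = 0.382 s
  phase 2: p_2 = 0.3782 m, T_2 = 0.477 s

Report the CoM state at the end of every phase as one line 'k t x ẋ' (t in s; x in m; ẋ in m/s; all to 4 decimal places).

1 0.3820 0.2250 1.0488
2 0.8590 0.7276 1.4547

phase 1: p=-0.0639, T=0.382, ωT=1.226258, cosh=1.850920, sinh=1.557532; start (x,ẋ)=(-0.038000, 0.496700) → end (x,ẋ)=(0.225036, 1.048848)
phase 2: p=0.3782, T=0.477, ωT=1.531218, cosh=2.420038, sinh=2.203766; start (x,ẋ)=(0.225036, 1.048848) → end (x,ẋ)=(0.727583, 1.454724)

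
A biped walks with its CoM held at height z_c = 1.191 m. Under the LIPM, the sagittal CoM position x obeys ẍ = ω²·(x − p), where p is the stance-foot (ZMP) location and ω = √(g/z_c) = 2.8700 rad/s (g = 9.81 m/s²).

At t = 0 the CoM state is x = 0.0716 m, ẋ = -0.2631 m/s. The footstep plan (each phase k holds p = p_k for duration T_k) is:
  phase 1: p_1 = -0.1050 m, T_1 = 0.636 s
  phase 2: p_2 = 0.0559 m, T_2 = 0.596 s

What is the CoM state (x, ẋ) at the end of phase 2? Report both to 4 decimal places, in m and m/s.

x = 1.0577, ẋ = 2.9363

phase 1: p=-0.1050, T=0.636, ωT=1.825320, cosh=3.182973, sinh=3.021807; start (x,ẋ)=(0.071600, -0.263100) → end (x,ẋ)=(0.180097, 0.694139)
phase 2: p=0.0559, T=0.596, ωT=1.710520, cosh=2.856305, sinh=2.675533; start (x,ẋ)=(0.180097, 0.694139) → end (x,ẋ)=(1.057748, 2.936349)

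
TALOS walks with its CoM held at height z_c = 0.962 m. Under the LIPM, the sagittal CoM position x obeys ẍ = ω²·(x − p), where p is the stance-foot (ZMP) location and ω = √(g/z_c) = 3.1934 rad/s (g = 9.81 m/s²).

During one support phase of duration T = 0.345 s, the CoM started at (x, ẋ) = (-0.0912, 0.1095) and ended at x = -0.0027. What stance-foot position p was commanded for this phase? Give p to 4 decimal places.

ωT = 3.1934·0.345 = 1.101723; cosh(ωT) = 1.670822, sinh(ωT) = 1.338524
x(T) = p + (x₀−p)·cosh(ωT) + (ẋ₀/ω)·sinh(ωT) ⇒ p·(1 − cosh) = x(T) − x₀·cosh − (ẋ₀/ω)·sinh
numerator   = -0.0027 − (-0.0912)·1.670822 − (0.1095/3.1934)·1.338524 = 0.103782
denominator = 1 − 1.670822 = -0.670822
p = 0.103782 / -0.670822 = -0.1547

p = -0.1547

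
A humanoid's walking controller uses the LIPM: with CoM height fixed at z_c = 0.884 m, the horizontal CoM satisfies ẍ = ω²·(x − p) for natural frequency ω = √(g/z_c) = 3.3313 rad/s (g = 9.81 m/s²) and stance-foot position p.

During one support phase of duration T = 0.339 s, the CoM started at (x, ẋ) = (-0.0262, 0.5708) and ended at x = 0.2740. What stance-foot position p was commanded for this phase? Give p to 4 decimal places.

ωT = 3.3313·0.339 = 1.129311; cosh(ωT) = 1.708390, sinh(ωT) = 1.385134
x(T) = p + (x₀−p)·cosh(ωT) + (ẋ₀/ω)·sinh(ωT) ⇒ p·(1 − cosh) = x(T) − x₀·cosh − (ẋ₀/ω)·sinh
numerator   = 0.2740 − (-0.0262)·1.708390 − (0.5708/3.3313)·1.385134 = 0.081425
denominator = 1 − 1.708390 = -0.708390
p = 0.081425 / -0.708390 = -0.1149

p = -0.1149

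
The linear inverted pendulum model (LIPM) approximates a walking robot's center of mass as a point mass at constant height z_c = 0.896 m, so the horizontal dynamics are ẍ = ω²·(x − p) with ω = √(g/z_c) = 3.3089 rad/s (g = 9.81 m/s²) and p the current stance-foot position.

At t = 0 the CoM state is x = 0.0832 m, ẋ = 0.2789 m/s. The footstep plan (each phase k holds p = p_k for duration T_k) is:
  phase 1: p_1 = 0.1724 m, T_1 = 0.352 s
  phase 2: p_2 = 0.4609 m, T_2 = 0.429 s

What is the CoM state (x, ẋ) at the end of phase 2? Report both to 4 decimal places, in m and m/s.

x = -0.2096, ẋ = -1.9444

phase 1: p=0.1724, T=0.352, ωT=1.164733, cosh=1.758536, sinh=1.446530; start (x,ẋ)=(0.083200, 0.278900) → end (x,ẋ)=(0.137463, 0.063507)
phase 2: p=0.4609, T=0.429, ωT=1.419518, cosh=2.188479, sinh=1.946648; start (x,ẋ)=(0.137463, 0.063507) → end (x,ẋ)=(-0.209573, -1.944357)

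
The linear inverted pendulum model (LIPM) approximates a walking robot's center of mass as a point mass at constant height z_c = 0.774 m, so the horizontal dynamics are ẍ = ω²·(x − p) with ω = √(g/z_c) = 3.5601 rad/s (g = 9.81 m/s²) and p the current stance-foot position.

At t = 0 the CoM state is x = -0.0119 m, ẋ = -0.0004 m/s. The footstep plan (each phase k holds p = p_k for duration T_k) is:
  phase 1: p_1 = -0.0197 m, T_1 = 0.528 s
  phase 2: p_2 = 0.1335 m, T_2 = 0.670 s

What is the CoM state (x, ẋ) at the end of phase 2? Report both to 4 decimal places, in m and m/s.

x = -0.4320, ẋ = -1.9633

phase 1: p=-0.0197, T=0.528, ωT=1.879733, cosh=3.352192, sinh=3.199562; start (x,ẋ)=(-0.011900, -0.000400) → end (x,ẋ)=(0.006088, 0.087507)
phase 2: p=0.1335, T=0.670, ωT=2.385267, cosh=5.477013, sinh=5.384949; start (x,ẋ)=(0.006088, 0.087507) → end (x,ẋ)=(-0.431978, -1.963340)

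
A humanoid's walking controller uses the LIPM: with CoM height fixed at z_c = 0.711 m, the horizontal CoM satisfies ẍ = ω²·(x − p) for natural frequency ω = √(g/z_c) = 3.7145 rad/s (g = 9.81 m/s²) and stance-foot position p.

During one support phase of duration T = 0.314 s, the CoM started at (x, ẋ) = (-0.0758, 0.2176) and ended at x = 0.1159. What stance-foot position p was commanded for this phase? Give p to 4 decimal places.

p = -0.2162

ωT = 3.7145·0.314 = 1.166353; cosh(ωT) = 1.760882, sinh(ωT) = 1.449381
x(T) = p + (x₀−p)·cosh(ωT) + (ẋ₀/ω)·sinh(ωT) ⇒ p·(1 − cosh) = x(T) − x₀·cosh − (ẋ₀/ω)·sinh
numerator   = 0.1159 − (-0.0758)·1.760882 − (0.2176/3.7145)·1.449381 = 0.164468
denominator = 1 − 1.760882 = -0.760882
p = 0.164468 / -0.760882 = -0.2162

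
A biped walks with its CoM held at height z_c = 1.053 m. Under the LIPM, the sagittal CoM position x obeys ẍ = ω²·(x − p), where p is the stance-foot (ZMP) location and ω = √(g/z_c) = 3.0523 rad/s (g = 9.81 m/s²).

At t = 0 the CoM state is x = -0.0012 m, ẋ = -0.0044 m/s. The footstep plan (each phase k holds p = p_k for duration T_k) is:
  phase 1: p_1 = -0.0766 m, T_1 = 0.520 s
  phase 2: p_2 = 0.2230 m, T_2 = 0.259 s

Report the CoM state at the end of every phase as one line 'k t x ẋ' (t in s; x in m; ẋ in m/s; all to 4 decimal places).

1 0.5200 0.1121 0.5280
2 0.7790 0.2270 0.4053

phase 1: p=-0.0766, T=0.520, ωT=1.587196, cosh=2.547258, sinh=2.342760; start (x,ẋ)=(-0.001200, -0.004400) → end (x,ẋ)=(0.112086, 0.527963)
phase 2: p=0.2230, T=0.259, ωT=0.790546, cosh=1.329098, sinh=0.875501; start (x,ẋ)=(0.112086, 0.527963) → end (x,ẋ)=(0.227022, 0.405320)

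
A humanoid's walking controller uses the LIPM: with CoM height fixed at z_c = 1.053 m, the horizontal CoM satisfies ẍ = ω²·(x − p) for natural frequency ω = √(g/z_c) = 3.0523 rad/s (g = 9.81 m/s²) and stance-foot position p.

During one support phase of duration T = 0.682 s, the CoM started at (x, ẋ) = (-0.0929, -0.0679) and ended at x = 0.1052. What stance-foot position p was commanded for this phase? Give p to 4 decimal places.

ωT = 3.0523·0.682 = 2.081669; cosh(ωT) = 4.071279, sinh(ωT) = 3.946557
x(T) = p + (x₀−p)·cosh(ωT) + (ẋ₀/ω)·sinh(ωT) ⇒ p·(1 − cosh) = x(T) − x₀·cosh − (ẋ₀/ω)·sinh
numerator   = 0.1052 − (-0.0929)·4.071279 − (-0.0679/3.0523)·3.946557 = 0.571215
denominator = 1 − 4.071279 = -3.071279
p = 0.571215 / -3.071279 = -0.1860

p = -0.1860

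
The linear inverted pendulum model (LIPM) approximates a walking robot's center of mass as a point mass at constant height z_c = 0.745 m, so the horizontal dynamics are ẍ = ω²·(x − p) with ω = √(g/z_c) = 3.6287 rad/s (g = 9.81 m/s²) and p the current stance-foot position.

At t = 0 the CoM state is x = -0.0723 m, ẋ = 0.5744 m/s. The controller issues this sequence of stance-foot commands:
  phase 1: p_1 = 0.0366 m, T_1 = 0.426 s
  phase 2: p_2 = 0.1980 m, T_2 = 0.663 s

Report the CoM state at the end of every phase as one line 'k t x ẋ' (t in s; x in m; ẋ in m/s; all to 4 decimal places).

1 0.4260 0.1240 0.5238
2 1.0890 0.5781 1.4509

phase 1: p=0.0366, T=0.426, ωT=1.545826, cosh=2.452491, sinh=2.239355; start (x,ẋ)=(-0.072300, 0.574400) → end (x,ẋ)=(0.123999, 0.523795)
phase 2: p=0.1980, T=0.663, ωT=2.405828, cosh=5.588899, sinh=5.498709; start (x,ẋ)=(0.123999, 0.523795) → end (x,ẋ)=(0.578145, 1.450891)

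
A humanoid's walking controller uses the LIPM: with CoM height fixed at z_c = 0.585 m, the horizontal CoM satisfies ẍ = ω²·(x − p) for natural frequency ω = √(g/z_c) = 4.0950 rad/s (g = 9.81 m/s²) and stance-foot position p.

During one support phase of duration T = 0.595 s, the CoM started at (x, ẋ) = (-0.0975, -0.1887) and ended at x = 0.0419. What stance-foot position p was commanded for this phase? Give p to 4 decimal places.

ωT = 4.0950·0.595 = 2.436525; cosh(ωT) = 5.760353, sinh(ωT) = 5.672888
x(T) = p + (x₀−p)·cosh(ωT) + (ẋ₀/ω)·sinh(ωT) ⇒ p·(1 − cosh) = x(T) − x₀·cosh − (ẋ₀/ω)·sinh
numerator   = 0.0419 − (-0.0975)·5.760353 − (-0.1887/4.0950)·5.672888 = 0.864944
denominator = 1 − 5.760353 = -4.760353
p = 0.864944 / -4.760353 = -0.1817

p = -0.1817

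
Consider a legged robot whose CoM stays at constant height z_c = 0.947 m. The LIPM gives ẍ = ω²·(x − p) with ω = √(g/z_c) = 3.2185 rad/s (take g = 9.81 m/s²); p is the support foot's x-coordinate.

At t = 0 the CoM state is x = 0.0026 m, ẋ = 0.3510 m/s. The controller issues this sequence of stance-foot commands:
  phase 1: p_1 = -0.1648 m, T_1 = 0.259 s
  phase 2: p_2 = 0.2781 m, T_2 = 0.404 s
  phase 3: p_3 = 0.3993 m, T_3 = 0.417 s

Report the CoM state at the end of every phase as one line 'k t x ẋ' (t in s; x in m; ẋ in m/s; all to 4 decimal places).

phase 1: p=-0.1648, T=0.259, ωT=0.833592, cosh=1.368028, sinh=0.933542; start (x,ẋ)=(0.002600, 0.351000) → end (x,ẋ)=(0.166017, 0.983149)
phase 2: p=0.2781, T=0.404, ωT=1.300274, cosh=1.971380, sinh=1.698923; start (x,ẋ)=(0.166017, 0.983149) → end (x,ẋ)=(0.576109, 1.325293)
phase 3: p=0.3993, T=0.417, ωT=1.342115, cosh=2.044210, sinh=1.782917; start (x,ẋ)=(0.576109, 1.325293) → end (x,ẋ)=(1.494892, 3.723761)

1 0.2590 0.1660 0.9831
2 0.6630 0.5761 1.3253
3 1.0800 1.4949 3.7238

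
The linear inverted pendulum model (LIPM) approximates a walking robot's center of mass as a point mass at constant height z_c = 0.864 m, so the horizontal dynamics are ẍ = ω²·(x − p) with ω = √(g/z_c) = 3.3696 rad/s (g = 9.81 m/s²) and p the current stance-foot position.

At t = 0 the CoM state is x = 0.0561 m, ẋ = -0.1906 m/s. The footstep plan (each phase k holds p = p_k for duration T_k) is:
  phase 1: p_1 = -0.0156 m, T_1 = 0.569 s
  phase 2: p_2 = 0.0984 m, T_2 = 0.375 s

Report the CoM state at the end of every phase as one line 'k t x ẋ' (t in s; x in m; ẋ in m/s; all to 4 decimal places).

1 0.5690 0.0453 0.1417
2 0.9440 0.0654 -0.0205

phase 1: p=-0.0156, T=0.569, ωT=1.917302, cosh=3.474793, sinh=3.327790; start (x,ẋ)=(0.056100, -0.190600) → end (x,ẋ)=(0.045308, 0.141700)
phase 2: p=0.0984, T=0.375, ωT=1.263600, cosh=1.910385, sinh=1.627751; start (x,ẋ)=(0.045308, 0.141700) → end (x,ẋ)=(0.065424, -0.020504)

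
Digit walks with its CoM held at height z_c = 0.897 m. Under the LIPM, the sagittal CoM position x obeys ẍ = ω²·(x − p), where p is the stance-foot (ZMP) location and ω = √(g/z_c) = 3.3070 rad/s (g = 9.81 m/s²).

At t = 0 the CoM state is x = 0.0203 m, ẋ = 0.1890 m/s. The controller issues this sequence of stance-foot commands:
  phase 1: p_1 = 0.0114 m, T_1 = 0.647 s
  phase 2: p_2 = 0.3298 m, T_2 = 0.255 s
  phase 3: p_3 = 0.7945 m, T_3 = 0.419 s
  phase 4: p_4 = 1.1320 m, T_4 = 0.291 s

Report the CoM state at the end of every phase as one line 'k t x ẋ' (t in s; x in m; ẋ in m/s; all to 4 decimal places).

1 0.6470 0.2892 0.9373
2 0.9020 0.5422 1.1636
3 1.3210 0.9179 0.9079
4 1.6120 1.1178 0.5702

phase 1: p=0.0114, T=0.647, ωT=2.139629, cosh=4.306992, sinh=4.189293; start (x,ẋ)=(0.020300, 0.189000) → end (x,ẋ)=(0.289157, 0.937322)
phase 2: p=0.3298, T=0.255, ωT=0.843285, cosh=1.377142, sinh=0.946847; start (x,ẋ)=(0.289157, 0.937322) → end (x,ẋ)=(0.542199, 1.163562)
phase 3: p=0.7945, T=0.419, ωT=1.385633, cosh=2.123760, sinh=1.873595; start (x,ẋ)=(0.542199, 1.163562) → end (x,ẋ)=(0.917893, 0.907872)
phase 4: p=1.1320, T=0.291, ωT=0.962337, cosh=1.499903, sinh=1.117904; start (x,ẋ)=(0.917893, 0.907872) → end (x,ẋ)=(1.117759, 0.570186)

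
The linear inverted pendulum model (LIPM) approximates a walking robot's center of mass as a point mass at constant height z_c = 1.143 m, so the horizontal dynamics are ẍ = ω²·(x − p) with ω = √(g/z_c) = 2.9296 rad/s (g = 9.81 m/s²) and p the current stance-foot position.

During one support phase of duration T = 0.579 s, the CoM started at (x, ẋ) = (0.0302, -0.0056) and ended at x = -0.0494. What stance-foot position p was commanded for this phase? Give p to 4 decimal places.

ωT = 2.9296·0.579 = 1.696238; cosh(ωT) = 2.818384, sinh(ωT) = 2.635012
x(T) = p + (x₀−p)·cosh(ωT) + (ẋ₀/ω)·sinh(ωT) ⇒ p·(1 − cosh) = x(T) − x₀·cosh − (ẋ₀/ω)·sinh
numerator   = -0.0494 − (0.0302)·2.818384 − (-0.0056/2.9296)·2.635012 = -0.129478
denominator = 1 − 2.818384 = -1.818384
p = -0.129478 / -1.818384 = 0.0712

p = 0.0712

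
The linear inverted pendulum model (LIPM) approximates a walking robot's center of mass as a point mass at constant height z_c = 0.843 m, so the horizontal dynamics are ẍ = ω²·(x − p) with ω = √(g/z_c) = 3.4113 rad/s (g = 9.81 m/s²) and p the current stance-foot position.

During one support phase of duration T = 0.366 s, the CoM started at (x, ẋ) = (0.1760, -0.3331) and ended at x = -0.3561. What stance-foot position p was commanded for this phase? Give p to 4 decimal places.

ωT = 3.4113·0.366 = 1.248536; cosh(ωT) = 1.886080, sinh(ωT) = 1.599156
x(T) = p + (x₀−p)·cosh(ωT) + (ẋ₀/ω)·sinh(ωT) ⇒ p·(1 − cosh) = x(T) − x₀·cosh − (ẋ₀/ω)·sinh
numerator   = -0.3561 − (0.1760)·1.886080 − (-0.3331/3.4113)·1.599156 = -0.531899
denominator = 1 − 1.886080 = -0.886080
p = -0.531899 / -0.886080 = 0.6003

p = 0.6003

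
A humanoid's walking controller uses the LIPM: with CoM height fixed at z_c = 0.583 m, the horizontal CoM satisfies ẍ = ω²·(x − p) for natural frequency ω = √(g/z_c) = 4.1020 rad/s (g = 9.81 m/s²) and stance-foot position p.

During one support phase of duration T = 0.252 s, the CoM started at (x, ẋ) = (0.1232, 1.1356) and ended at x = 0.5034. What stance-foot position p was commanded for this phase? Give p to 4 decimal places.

ωT = 4.1020·0.252 = 1.033704; cosh(ωT) = 1.583574, sinh(ωT) = 1.227887
x(T) = p + (x₀−p)·cosh(ωT) + (ẋ₀/ω)·sinh(ωT) ⇒ p·(1 − cosh) = x(T) − x₀·cosh − (ẋ₀/ω)·sinh
numerator   = 0.5034 − (0.1232)·1.583574 − (1.1356/4.1020)·1.227887 = -0.031625
denominator = 1 − 1.583574 = -0.583574
p = -0.031625 / -0.583574 = 0.0542

p = 0.0542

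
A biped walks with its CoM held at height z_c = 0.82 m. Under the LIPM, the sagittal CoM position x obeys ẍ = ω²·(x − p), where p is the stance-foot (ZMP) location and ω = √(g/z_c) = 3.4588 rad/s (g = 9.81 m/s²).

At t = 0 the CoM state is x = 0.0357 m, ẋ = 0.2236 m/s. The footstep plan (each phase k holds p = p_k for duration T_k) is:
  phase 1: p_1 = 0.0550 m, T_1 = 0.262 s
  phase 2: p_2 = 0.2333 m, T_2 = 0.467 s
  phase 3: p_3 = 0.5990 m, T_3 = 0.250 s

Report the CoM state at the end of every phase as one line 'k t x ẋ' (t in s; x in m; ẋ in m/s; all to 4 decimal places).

phase 1: p=0.0550, T=0.262, ωT=0.906206, cosh=1.439484, sinh=1.035430; start (x,ẋ)=(0.035700, 0.223600) → end (x,ẋ)=(0.094155, 0.252749)
phase 2: p=0.2333, T=0.467, ωT=1.615260, cosh=2.614016, sinh=2.415177; start (x,ẋ)=(0.094155, 0.252749) → end (x,ẋ)=(0.046060, -0.501674)
phase 3: p=0.5990, T=0.250, ωT=0.864700, cosh=1.397736, sinh=0.976558; start (x,ẋ)=(0.046060, -0.501674) → end (x,ẋ)=(-0.315507, -2.568884)

1 0.2620 0.0942 0.2527
2 0.7290 0.0461 -0.5017
3 0.9790 -0.3155 -2.5689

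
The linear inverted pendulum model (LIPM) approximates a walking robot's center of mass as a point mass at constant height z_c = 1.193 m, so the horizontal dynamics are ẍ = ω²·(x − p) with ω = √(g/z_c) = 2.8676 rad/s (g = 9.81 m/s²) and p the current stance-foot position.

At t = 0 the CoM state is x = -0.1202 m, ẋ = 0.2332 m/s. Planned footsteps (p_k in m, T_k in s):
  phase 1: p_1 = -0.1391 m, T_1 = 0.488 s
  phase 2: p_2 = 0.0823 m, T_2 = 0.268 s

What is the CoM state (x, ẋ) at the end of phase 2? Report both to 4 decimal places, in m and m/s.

x = 0.2266, ẋ = 0.7288

phase 1: p=-0.1391, T=0.488, ωT=1.399389, cosh=2.149735, sinh=1.902987; start (x,ẋ)=(-0.120200, 0.233200) → end (x,ẋ)=(0.056285, 0.604456)
phase 2: p=0.0823, T=0.268, ωT=0.768517, cosh=1.310133, sinh=0.846432; start (x,ẋ)=(0.056285, 0.604456) → end (x,ẋ)=(0.226635, 0.728774)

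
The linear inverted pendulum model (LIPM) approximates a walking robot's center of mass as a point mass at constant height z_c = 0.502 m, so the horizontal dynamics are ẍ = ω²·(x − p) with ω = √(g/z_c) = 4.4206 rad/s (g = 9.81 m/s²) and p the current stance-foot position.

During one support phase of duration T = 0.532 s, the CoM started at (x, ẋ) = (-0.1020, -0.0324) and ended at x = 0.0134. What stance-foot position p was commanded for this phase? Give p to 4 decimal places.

ωT = 4.4206·0.532 = 2.351759; cosh(ωT) = 5.299617, sinh(ωT) = 5.204415
x(T) = p + (x₀−p)·cosh(ωT) + (ẋ₀/ω)·sinh(ωT) ⇒ p·(1 − cosh) = x(T) − x₀·cosh − (ẋ₀/ω)·sinh
numerator   = 0.0134 − (-0.1020)·5.299617 − (-0.0324/4.4206)·5.204415 = 0.592106
denominator = 1 − 5.299617 = -4.299617
p = 0.592106 / -4.299617 = -0.1377

p = -0.1377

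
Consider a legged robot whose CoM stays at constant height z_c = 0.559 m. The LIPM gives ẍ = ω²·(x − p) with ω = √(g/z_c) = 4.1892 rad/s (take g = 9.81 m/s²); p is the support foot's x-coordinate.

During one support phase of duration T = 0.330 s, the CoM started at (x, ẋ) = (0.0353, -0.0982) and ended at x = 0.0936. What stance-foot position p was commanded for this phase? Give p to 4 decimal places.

p = -0.0560

ωT = 4.1892·0.330 = 1.382436; cosh(ωT) = 2.117781, sinh(ωT) = 1.866815
x(T) = p + (x₀−p)·cosh(ωT) + (ẋ₀/ω)·sinh(ωT) ⇒ p·(1 − cosh) = x(T) − x₀·cosh − (ẋ₀/ω)·sinh
numerator   = 0.0936 − (0.0353)·2.117781 − (-0.0982/4.1892)·1.866815 = 0.062603
denominator = 1 − 2.117781 = -1.117781
p = 0.062603 / -1.117781 = -0.0560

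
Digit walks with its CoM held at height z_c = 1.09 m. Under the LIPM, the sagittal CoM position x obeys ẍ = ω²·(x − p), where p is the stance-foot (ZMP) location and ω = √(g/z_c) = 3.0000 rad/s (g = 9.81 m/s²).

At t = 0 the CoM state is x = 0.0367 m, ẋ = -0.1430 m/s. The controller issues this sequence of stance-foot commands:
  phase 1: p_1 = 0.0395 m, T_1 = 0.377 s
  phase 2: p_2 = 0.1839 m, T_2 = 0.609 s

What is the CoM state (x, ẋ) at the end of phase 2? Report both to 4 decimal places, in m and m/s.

x = -0.7613, ẋ = -2.7728

phase 1: p=0.0395, T=0.377, ωT=1.131000, cosh=1.710732, sinh=1.388022; start (x,ẋ)=(0.036700, -0.143000) → end (x,ẋ)=(-0.031452, -0.256294)
phase 2: p=0.1839, T=0.609, ωT=1.827000, cosh=3.188054, sinh=3.027159; start (x,ẋ)=(-0.031452, -0.256294) → end (x,ẋ)=(-0.761269, -2.772797)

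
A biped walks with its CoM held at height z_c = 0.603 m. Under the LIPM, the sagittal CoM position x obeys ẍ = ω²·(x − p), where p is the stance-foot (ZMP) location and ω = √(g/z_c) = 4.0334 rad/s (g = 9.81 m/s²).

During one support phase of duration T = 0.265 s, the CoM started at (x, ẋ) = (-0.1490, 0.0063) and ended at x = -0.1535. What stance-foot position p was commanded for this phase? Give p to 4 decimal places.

ωT = 4.0334·0.265 = 1.068851; cosh(ωT) = 1.627717, sinh(ωT) = 1.284314
x(T) = p + (x₀−p)·cosh(ωT) + (ẋ₀/ω)·sinh(ωT) ⇒ p·(1 − cosh) = x(T) − x₀·cosh − (ẋ₀/ω)·sinh
numerator   = -0.1535 − (-0.1490)·1.627717 − (0.0063/4.0334)·1.284314 = 0.087024
denominator = 1 − 1.627717 = -0.627717
p = 0.087024 / -0.627717 = -0.1386

p = -0.1386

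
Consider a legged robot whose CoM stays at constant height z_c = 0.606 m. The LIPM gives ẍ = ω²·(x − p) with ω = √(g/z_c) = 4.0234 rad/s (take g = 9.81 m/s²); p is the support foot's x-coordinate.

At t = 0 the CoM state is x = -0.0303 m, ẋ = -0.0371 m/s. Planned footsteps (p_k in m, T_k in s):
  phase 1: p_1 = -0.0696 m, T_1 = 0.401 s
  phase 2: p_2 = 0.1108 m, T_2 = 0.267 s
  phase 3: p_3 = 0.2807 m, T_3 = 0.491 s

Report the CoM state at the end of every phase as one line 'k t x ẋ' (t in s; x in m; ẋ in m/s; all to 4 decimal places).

phase 1: p=-0.0696, T=0.401, ωT=1.613383, cosh=2.609489, sinh=2.410277; start (x,ẋ)=(-0.030300, -0.037100) → end (x,ẋ)=(0.010728, 0.284300)
phase 2: p=0.1108, T=0.267, ωT=1.074248, cosh=1.634672, sinh=1.293118; start (x,ẋ)=(0.010728, 0.284300) → end (x,ẋ)=(0.038588, -0.055912)
phase 3: p=0.2807, T=0.491, ωT=1.975489, cosh=3.674420, sinh=3.535727; start (x,ẋ)=(0.038588, -0.055912) → end (x,ẋ)=(-0.658055, -3.649640)

1 0.4010 0.0107 0.2843
2 0.6680 0.0386 -0.0559
3 1.1590 -0.6581 -3.6496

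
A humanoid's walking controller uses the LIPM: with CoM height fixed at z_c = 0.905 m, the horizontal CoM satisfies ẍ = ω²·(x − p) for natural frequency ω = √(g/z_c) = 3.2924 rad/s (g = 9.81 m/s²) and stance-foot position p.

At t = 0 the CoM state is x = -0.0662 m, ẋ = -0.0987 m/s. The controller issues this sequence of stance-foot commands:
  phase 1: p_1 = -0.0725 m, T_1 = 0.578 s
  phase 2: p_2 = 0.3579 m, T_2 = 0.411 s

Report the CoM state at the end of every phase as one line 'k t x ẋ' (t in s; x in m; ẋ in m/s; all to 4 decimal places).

1 0.5780 -0.1492 -0.2703
2 0.9890 -0.8370 -3.5725

phase 1: p=-0.0725, T=0.578, ωT=1.903007, cosh=3.427575, sinh=3.278456; start (x,ẋ)=(-0.066200, -0.098700) → end (x,ẋ)=(-0.149188, -0.270300)
phase 2: p=0.3579, T=0.411, ωT=1.353176, cosh=2.064058, sinh=1.805640; start (x,ẋ)=(-0.149188, -0.270300) → end (x,ẋ)=(-0.836999, -3.572497)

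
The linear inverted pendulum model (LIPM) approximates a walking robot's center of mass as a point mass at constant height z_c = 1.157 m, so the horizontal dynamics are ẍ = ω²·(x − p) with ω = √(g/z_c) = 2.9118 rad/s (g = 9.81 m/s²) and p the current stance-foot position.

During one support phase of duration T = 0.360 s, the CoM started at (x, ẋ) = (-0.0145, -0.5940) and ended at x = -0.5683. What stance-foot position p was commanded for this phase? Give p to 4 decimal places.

p = 0.4818

ωT = 2.9118·0.360 = 1.048248; cosh(ωT) = 1.601600, sinh(ωT) = 1.251049
x(T) = p + (x₀−p)·cosh(ωT) + (ẋ₀/ω)·sinh(ωT) ⇒ p·(1 − cosh) = x(T) − x₀·cosh − (ẋ₀/ω)·sinh
numerator   = -0.5683 − (-0.0145)·1.601600 − (-0.5940/2.9118)·1.251049 = -0.289866
denominator = 1 − 1.601600 = -0.601600
p = -0.289866 / -0.601600 = 0.4818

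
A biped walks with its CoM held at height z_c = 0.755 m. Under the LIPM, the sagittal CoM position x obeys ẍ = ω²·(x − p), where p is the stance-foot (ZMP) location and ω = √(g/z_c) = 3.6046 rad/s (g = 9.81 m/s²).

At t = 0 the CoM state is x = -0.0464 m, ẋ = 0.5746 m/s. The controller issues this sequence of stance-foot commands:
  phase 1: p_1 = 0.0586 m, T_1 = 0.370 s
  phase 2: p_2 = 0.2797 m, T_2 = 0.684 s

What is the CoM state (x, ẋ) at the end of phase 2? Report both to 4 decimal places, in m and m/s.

x = 0.1813, ẋ = -0.2656

phase 1: p=0.0586, T=0.370, ωT=1.333702, cosh=2.029283, sinh=1.765783; start (x,ẋ)=(-0.046400, 0.574600) → end (x,ẋ)=(0.127004, 0.497707)
phase 2: p=0.2797, T=0.684, ωT=2.465546, cosh=5.927437, sinh=5.842475; start (x,ẋ)=(0.127004, 0.497707) → end (x,ẋ)=(0.181308, -0.265612)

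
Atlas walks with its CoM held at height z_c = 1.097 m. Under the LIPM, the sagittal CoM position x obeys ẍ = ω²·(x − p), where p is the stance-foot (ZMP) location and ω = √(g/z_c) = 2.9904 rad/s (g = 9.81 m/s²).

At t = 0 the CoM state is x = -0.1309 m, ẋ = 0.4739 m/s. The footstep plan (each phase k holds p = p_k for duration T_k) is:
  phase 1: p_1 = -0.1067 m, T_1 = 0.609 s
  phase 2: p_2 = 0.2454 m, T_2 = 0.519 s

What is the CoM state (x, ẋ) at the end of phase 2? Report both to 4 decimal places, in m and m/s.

x = 1.3323, ẋ = 3.4920

phase 1: p=-0.1067, T=0.609, ωT=1.821154, cosh=3.170411, sinh=3.008572; start (x,ẋ)=(-0.130900, 0.473900) → end (x,ẋ)=(0.293356, 1.284734)
phase 2: p=0.2454, T=0.519, ωT=1.552018, cosh=2.466403, sinh=2.254583; start (x,ẋ)=(0.293356, 1.284734) → end (x,ẋ)=(1.332291, 3.491995)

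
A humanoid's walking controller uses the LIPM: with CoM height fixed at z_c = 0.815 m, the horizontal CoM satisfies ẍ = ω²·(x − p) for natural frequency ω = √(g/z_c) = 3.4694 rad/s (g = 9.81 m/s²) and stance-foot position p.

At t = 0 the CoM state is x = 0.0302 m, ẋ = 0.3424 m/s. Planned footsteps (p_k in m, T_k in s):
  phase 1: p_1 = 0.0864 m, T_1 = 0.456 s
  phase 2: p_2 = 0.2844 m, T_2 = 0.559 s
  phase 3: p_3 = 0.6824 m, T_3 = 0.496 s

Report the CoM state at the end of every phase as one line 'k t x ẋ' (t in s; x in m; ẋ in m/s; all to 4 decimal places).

phase 1: p=0.0864, T=0.456, ωT=1.582046, cosh=2.535228, sinh=2.329674; start (x,ẋ)=(0.030200, 0.342400) → end (x,ẋ)=(0.173839, 0.413822)
phase 2: p=0.2844, T=0.559, ωT=1.939395, cosh=3.549165, sinh=3.405374; start (x,ẋ)=(0.173839, 0.413822) → end (x,ẋ)=(0.298185, 0.162486)
phase 3: p=0.6824, T=0.496, ωT=1.720822, cosh=2.884021, sinh=2.705102; start (x,ẋ)=(0.298185, 0.162486) → end (x,ẋ)=(-0.298992, -3.137271)

1 0.4560 0.1738 0.4138
2 1.0150 0.2982 0.1625
3 1.5110 -0.2990 -3.1373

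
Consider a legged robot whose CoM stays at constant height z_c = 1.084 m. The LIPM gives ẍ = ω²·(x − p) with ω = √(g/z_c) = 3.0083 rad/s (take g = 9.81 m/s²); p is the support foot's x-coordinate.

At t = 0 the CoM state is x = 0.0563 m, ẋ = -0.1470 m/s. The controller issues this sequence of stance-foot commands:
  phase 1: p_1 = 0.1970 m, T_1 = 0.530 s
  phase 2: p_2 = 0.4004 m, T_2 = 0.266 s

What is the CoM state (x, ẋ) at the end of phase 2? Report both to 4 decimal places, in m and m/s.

phase 1: p=0.1970, T=0.530, ωT=1.594399, cosh=2.564199, sinh=2.361169; start (x,ẋ)=(0.056300, -0.147000) → end (x,ẋ)=(-0.279161, -1.376344)
phase 2: p=0.4004, T=0.266, ωT=0.800208, cosh=1.337620, sinh=0.888384; start (x,ẋ)=(-0.279161, -1.376344) → end (x,ẋ)=(-0.915043, -3.657168)

x = -0.9150, ẋ = -3.6572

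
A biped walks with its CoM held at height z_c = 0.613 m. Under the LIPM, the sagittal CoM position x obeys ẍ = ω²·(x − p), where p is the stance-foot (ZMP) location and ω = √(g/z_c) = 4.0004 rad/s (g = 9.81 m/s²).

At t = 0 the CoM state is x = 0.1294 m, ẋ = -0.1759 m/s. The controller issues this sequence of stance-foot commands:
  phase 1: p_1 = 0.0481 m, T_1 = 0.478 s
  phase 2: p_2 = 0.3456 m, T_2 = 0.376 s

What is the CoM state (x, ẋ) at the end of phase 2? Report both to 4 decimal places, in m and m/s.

x = 0.2137, ẋ = -0.2798

phase 1: p=0.0481, T=0.478, ωT=1.912191, cosh=3.457829, sinh=3.310073; start (x,ẋ)=(0.129400, -0.175900) → end (x,ẋ)=(0.183676, 0.468311)
phase 2: p=0.3456, T=0.376, ωT=1.504150, cosh=2.361267, sinh=2.139061; start (x,ẋ)=(0.183676, 0.468311) → end (x,ẋ)=(0.213665, -0.279795)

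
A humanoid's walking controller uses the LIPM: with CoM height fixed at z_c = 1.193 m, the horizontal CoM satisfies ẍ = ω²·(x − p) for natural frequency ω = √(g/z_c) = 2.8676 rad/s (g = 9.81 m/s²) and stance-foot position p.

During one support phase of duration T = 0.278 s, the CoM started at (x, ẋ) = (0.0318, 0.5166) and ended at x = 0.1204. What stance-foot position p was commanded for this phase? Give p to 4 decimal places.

ωT = 2.8676·0.278 = 0.797193; cosh(ωT) = 1.334947, sinh(ωT) = 0.884355
x(T) = p + (x₀−p)·cosh(ωT) + (ẋ₀/ω)·sinh(ωT) ⇒ p·(1 − cosh) = x(T) − x₀·cosh − (ẋ₀/ω)·sinh
numerator   = 0.1204 − (0.0318)·1.334947 − (0.5166/2.8676)·0.884355 = -0.081368
denominator = 1 − 1.334947 = -0.334947
p = -0.081368 / -0.334947 = 0.2429

p = 0.2429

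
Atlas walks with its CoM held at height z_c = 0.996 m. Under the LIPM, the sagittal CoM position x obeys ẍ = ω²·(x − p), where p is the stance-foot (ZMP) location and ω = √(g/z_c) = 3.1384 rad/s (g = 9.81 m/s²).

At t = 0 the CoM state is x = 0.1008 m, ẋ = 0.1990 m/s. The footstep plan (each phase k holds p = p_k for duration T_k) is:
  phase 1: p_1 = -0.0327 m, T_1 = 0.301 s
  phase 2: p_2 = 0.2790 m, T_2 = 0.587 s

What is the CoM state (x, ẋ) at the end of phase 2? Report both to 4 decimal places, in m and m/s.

x = 0.8709, ẋ = 1.9991

phase 1: p=-0.0327, T=0.301, ωT=0.944658, cosh=1.480374, sinh=1.091561; start (x,ẋ)=(0.100800, 0.199000) → end (x,ẋ)=(0.234144, 0.751933)
phase 2: p=0.2790, T=0.587, ωT=1.842241, cosh=3.234563, sinh=3.076101; start (x,ẋ)=(0.234144, 0.751933) → end (x,ẋ)=(0.870916, 1.999129)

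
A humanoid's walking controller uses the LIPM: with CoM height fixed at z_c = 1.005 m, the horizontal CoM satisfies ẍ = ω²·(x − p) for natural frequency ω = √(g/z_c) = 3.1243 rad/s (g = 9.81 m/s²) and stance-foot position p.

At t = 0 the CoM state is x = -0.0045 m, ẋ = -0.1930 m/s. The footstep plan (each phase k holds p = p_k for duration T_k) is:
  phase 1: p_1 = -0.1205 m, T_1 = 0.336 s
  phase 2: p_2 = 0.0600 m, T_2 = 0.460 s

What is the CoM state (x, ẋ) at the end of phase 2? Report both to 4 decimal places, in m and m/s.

phase 1: p=-0.1205, T=0.336, ωT=1.049765, cosh=1.603500, sinh=1.253480; start (x,ẋ)=(-0.004500, -0.193000) → end (x,ẋ)=(-0.011926, 0.144809)
phase 2: p=0.0600, T=0.460, ωT=1.437178, cosh=2.223200, sinh=1.985602; start (x,ẋ)=(-0.011926, 0.144809) → end (x,ẋ)=(-0.007875, -0.124264)

x = -0.0079, ẋ = -0.1243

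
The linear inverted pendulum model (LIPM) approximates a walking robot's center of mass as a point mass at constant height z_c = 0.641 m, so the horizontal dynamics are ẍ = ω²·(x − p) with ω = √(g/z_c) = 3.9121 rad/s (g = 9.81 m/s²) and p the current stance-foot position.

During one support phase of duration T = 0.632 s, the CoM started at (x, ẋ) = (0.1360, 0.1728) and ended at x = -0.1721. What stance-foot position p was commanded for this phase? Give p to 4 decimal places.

p = 0.2503

ωT = 3.9121·0.632 = 2.472447; cosh(ωT) = 5.967896, sinh(ωT) = 5.883518
x(T) = p + (x₀−p)·cosh(ωT) + (ẋ₀/ω)·sinh(ωT) ⇒ p·(1 − cosh) = x(T) − x₀·cosh − (ẋ₀/ω)·sinh
numerator   = -0.1721 − (0.1360)·5.967896 − (0.1728/3.9121)·5.883518 = -1.243613
denominator = 1 − 5.967896 = -4.967896
p = -1.243613 / -4.967896 = 0.2503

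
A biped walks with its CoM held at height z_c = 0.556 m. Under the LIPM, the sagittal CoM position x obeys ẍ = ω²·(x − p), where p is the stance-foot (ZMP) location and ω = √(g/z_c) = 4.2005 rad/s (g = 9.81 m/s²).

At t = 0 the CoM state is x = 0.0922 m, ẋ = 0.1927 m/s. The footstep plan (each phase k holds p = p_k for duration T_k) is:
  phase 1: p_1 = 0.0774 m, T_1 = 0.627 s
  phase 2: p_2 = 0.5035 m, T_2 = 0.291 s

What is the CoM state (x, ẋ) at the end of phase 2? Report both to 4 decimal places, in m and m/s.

phase 1: p=0.0774, T=0.627, ωT=2.633713, cosh=6.998599, sinh=6.926787; start (x,ẋ)=(0.092200, 0.192700) → end (x,ẋ)=(0.498749, 1.779250)
phase 2: p=0.5035, T=0.291, ωT=1.222345, cosh=1.844840, sinh=1.550302; start (x,ẋ)=(0.498749, 1.779250) → end (x,ẋ)=(1.151413, 3.251494)

x = 1.1514, ẋ = 3.2515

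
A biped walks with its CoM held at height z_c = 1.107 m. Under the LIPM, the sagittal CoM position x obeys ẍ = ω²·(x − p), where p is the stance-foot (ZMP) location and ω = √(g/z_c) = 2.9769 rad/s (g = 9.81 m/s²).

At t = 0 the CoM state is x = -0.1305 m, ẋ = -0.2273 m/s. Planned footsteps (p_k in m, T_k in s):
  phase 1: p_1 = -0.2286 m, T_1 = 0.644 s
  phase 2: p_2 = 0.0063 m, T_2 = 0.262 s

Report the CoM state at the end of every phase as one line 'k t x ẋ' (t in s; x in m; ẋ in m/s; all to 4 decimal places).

phase 1: p=-0.2286, T=0.644, ωT=1.917124, cosh=3.474198, sinh=3.327169; start (x,ẋ)=(-0.130500, -0.227300) → end (x,ẋ)=(-0.141826, 0.181961)
phase 2: p=0.0063, T=0.262, ωT=0.779948, cosh=1.319894, sinh=0.861464; start (x,ẋ)=(-0.141826, 0.181961) → end (x,ẋ)=(-0.136554, -0.139699)

1 0.6440 -0.1418 0.1820
2 0.9060 -0.1366 -0.1397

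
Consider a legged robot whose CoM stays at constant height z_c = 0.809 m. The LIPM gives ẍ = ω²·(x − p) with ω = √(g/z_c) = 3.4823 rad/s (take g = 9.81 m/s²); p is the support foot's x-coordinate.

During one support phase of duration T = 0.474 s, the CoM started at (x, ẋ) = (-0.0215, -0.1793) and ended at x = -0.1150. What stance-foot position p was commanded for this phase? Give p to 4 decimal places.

p = -0.0425

ωT = 3.4823·0.474 = 1.650610; cosh(ωT) = 2.701045, sinh(ωT) = 2.509113
x(T) = p + (x₀−p)·cosh(ωT) + (ẋ₀/ω)·sinh(ωT) ⇒ p·(1 − cosh) = x(T) − x₀·cosh − (ẋ₀/ω)·sinh
numerator   = -0.1150 − (-0.0215)·2.701045 − (-0.1793/3.4823)·2.509113 = 0.072264
denominator = 1 − 2.701045 = -1.701045
p = 0.072264 / -1.701045 = -0.0425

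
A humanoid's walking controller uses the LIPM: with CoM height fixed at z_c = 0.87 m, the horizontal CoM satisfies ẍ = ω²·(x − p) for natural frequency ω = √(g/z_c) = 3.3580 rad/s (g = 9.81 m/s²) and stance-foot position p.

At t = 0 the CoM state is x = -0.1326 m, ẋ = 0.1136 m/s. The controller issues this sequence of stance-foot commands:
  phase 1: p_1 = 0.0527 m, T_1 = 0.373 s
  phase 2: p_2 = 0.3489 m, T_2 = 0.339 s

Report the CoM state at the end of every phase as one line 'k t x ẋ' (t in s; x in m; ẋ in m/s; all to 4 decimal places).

phase 1: p=0.0527, T=0.373, ωT=1.252534, cosh=1.892489, sinh=1.606709; start (x,ẋ)=(-0.132600, 0.113600) → end (x,ẋ)=(-0.243624, -0.784768)
phase 2: p=0.3489, T=0.339, ωT=1.138362, cosh=1.720997, sinh=1.400654; start (x,ẋ)=(-0.243624, -0.784768) → end (x,ẋ)=(-0.998166, -4.137457)

1 0.3730 -0.2436 -0.7848
2 0.7120 -0.9982 -4.1375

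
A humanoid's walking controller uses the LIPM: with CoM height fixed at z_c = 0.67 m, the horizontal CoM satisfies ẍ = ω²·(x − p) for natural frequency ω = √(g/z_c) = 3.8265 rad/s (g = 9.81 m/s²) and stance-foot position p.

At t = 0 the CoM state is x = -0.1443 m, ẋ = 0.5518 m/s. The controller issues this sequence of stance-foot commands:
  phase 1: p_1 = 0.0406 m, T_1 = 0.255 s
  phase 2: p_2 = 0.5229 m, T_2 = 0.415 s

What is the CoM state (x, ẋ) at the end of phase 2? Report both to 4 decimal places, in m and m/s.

phase 1: p=0.0406, T=0.255, ωT=0.975757, cosh=1.515041, sinh=1.138135; start (x,ẋ)=(-0.144300, 0.551800) → end (x,ẋ)=(-0.075407, 0.030747)
phase 2: p=0.5229, T=0.415, ωT=1.587997, cosh=2.549137, sinh=2.344802; start (x,ẋ)=(-0.075407, 0.030747) → end (x,ẋ)=(-0.983424, -5.289859)

x = -0.9834, ẋ = -5.2899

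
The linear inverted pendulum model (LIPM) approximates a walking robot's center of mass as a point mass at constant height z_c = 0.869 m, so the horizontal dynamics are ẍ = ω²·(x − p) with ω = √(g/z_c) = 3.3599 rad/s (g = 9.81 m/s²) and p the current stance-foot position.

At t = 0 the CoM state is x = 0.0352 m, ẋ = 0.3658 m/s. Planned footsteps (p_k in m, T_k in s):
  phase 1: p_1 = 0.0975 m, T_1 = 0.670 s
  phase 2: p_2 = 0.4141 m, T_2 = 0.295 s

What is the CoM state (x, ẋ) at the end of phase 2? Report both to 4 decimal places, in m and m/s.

phase 1: p=0.0975, T=0.670, ωT=2.251133, cosh=4.801886, sinh=4.696606; start (x,ẋ)=(0.035200, 0.365800) → end (x,ẋ)=(0.309673, 0.773428)
phase 2: p=0.4141, T=0.295, ωT=0.991170, cosh=1.532764, sinh=1.161622; start (x,ẋ)=(0.309673, 0.773428) → end (x,ẋ)=(0.521436, 0.777910)

x = 0.5214, ẋ = 0.7779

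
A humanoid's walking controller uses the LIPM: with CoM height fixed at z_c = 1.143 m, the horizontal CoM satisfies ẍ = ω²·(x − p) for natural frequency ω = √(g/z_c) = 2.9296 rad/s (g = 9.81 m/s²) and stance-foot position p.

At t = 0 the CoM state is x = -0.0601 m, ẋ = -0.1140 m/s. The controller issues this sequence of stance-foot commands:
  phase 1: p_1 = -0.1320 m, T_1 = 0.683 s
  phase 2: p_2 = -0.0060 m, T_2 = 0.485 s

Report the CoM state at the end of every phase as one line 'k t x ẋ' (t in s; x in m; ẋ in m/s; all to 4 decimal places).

1 0.6830 -0.0025 0.3354
2 1.1680 0.2248 0.7548

phase 1: p=-0.1320, T=0.683, ωT=2.000917, cosh=3.765522, sinh=3.630311; start (x,ẋ)=(-0.060100, -0.114000) → end (x,ẋ)=(-0.002526, 0.335413)
phase 2: p=-0.0060, T=0.485, ωT=1.420856, cosh=2.191085, sinh=1.949578; start (x,ẋ)=(-0.002526, 0.335413) → end (x,ẋ)=(0.224821, 0.754761)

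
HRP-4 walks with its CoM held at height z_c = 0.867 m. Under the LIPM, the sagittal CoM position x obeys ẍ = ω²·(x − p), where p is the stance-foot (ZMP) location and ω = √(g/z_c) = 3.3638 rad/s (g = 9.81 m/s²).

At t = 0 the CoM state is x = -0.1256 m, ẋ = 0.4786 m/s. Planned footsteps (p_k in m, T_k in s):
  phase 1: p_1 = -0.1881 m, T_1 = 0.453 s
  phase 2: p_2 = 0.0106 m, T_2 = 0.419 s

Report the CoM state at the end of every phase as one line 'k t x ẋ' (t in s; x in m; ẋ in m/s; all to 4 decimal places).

phase 1: p=-0.1881, T=0.453, ωT=1.523801, cosh=2.403761, sinh=2.185879; start (x,ẋ)=(-0.125600, 0.478600) → end (x,ẋ)=(0.273141, 1.609993)
phase 2: p=0.0106, T=0.419, ωT=1.409432, cosh=2.168956, sinh=1.924674; start (x,ẋ)=(0.273141, 1.609993) → end (x,ẋ)=(1.501234, 5.191752)

1 0.4530 0.2731 1.6100
2 0.8720 1.5012 5.1918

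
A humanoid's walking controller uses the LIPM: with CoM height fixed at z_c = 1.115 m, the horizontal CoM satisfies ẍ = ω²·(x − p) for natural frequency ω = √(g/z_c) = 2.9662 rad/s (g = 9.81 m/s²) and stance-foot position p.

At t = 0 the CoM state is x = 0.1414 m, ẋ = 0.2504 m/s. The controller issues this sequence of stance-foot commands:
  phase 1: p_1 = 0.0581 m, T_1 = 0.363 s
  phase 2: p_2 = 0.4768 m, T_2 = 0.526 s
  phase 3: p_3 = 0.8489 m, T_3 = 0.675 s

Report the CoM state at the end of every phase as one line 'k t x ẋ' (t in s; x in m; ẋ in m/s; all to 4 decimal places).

phase 1: p=0.0581, T=0.363, ωT=1.076731, cosh=1.637888, sinh=1.297180; start (x,ẋ)=(0.141400, 0.250400) → end (x,ẋ)=(0.304041, 0.730640)
phase 2: p=0.4768, T=0.526, ωT=1.560221, cosh=2.484982, sinh=2.274892; start (x,ẋ)=(0.304041, 0.730640) → end (x,ẋ)=(0.607853, 0.649888)
phase 3: p=0.8489, T=0.675, ωT=2.002185, cosh=3.770129, sinh=3.635089; start (x,ẋ)=(0.607853, 0.649888) → end (x,ẋ)=(0.736562, -0.148903)

1 0.3630 0.3040 0.7306
2 0.8890 0.6079 0.6499
3 1.5640 0.7366 -0.1489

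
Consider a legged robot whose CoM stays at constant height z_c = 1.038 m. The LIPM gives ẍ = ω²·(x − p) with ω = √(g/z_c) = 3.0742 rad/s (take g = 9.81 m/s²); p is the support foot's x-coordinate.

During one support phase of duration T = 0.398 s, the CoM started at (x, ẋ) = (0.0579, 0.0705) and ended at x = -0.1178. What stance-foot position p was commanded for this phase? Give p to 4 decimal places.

ωT = 3.0742·0.398 = 1.223532; cosh(ωT) = 1.846680, sinh(ωT) = 1.552491
x(T) = p + (x₀−p)·cosh(ωT) + (ẋ₀/ω)·sinh(ωT) ⇒ p·(1 − cosh) = x(T) − x₀·cosh − (ẋ₀/ω)·sinh
numerator   = -0.1178 − (0.0579)·1.846680 − (0.0705/3.0742)·1.552491 = -0.260326
denominator = 1 − 1.846680 = -0.846680
p = -0.260326 / -0.846680 = 0.3075

p = 0.3075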